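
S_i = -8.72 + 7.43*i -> [-8.72, -1.29, 6.14, 13.57, 21.0]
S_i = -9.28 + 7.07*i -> [-9.28, -2.21, 4.86, 11.93, 19.0]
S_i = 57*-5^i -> [57, -285, 1425, -7125, 35625]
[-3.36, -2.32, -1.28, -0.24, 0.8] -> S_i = -3.36 + 1.04*i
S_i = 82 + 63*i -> [82, 145, 208, 271, 334]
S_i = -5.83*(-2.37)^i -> [-5.83, 13.82, -32.75, 77.61, -183.93]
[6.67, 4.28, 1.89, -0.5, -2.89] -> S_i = 6.67 + -2.39*i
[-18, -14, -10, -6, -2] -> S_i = -18 + 4*i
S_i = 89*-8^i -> [89, -712, 5696, -45568, 364544]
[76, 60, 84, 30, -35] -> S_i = Random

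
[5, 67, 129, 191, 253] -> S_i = 5 + 62*i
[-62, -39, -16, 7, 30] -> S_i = -62 + 23*i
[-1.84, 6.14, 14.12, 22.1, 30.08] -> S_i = -1.84 + 7.98*i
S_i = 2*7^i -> [2, 14, 98, 686, 4802]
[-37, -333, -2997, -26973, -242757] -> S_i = -37*9^i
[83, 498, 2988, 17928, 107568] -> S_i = 83*6^i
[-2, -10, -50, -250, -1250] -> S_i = -2*5^i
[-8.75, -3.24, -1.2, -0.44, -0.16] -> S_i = -8.75*0.37^i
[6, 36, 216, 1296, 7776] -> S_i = 6*6^i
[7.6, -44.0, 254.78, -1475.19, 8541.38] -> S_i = 7.60*(-5.79)^i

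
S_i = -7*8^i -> [-7, -56, -448, -3584, -28672]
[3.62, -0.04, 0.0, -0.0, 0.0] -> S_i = 3.62*(-0.01)^i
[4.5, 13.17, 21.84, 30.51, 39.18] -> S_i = 4.50 + 8.67*i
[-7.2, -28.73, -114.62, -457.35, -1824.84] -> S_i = -7.20*3.99^i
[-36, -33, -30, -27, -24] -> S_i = -36 + 3*i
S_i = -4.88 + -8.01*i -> [-4.88, -12.89, -20.9, -28.91, -36.92]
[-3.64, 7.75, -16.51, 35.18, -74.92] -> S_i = -3.64*(-2.13)^i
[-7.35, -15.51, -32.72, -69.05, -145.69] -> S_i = -7.35*2.11^i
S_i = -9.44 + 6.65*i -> [-9.44, -2.79, 3.86, 10.51, 17.16]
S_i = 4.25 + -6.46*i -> [4.25, -2.21, -8.67, -15.13, -21.59]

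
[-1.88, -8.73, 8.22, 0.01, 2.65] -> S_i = Random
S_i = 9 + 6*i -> [9, 15, 21, 27, 33]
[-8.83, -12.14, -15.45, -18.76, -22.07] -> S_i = -8.83 + -3.31*i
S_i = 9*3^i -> [9, 27, 81, 243, 729]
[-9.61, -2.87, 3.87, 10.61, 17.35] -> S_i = -9.61 + 6.74*i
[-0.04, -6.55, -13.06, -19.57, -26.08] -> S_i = -0.04 + -6.51*i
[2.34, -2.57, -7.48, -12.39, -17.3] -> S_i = 2.34 + -4.91*i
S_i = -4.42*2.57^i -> [-4.42, -11.36, -29.19, -75.03, -192.82]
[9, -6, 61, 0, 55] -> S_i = Random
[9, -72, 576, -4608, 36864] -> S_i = 9*-8^i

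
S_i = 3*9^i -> [3, 27, 243, 2187, 19683]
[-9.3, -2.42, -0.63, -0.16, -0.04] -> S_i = -9.30*0.26^i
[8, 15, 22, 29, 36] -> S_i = 8 + 7*i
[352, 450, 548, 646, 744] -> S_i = 352 + 98*i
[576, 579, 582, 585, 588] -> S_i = 576 + 3*i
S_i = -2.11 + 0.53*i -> [-2.11, -1.58, -1.05, -0.52, 0.01]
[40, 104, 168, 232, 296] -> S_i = 40 + 64*i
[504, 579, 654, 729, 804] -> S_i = 504 + 75*i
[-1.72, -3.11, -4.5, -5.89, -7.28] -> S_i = -1.72 + -1.39*i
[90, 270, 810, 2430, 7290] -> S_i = 90*3^i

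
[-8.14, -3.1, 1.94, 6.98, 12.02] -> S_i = -8.14 + 5.04*i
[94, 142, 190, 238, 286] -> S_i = 94 + 48*i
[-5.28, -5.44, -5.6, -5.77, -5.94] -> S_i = -5.28*1.03^i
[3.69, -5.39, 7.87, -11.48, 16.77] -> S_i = 3.69*(-1.46)^i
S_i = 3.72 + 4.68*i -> [3.72, 8.4, 13.08, 17.76, 22.44]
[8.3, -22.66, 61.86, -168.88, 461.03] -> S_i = 8.30*(-2.73)^i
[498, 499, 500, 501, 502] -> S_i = 498 + 1*i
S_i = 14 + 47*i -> [14, 61, 108, 155, 202]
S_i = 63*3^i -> [63, 189, 567, 1701, 5103]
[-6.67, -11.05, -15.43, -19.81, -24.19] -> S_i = -6.67 + -4.38*i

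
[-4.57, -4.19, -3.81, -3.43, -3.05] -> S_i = -4.57 + 0.38*i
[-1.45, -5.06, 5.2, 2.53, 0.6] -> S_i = Random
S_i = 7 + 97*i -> [7, 104, 201, 298, 395]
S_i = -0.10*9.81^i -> [-0.1, -0.98, -9.62, -94.41, -926.14]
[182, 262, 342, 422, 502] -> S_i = 182 + 80*i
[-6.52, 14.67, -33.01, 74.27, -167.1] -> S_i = -6.52*(-2.25)^i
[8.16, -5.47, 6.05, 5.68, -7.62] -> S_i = Random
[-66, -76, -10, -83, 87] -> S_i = Random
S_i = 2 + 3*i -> [2, 5, 8, 11, 14]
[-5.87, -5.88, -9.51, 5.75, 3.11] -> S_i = Random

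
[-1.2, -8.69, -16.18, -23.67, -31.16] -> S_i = -1.20 + -7.49*i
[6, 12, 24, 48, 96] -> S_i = 6*2^i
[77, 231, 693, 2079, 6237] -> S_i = 77*3^i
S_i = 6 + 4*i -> [6, 10, 14, 18, 22]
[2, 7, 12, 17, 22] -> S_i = 2 + 5*i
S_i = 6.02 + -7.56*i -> [6.02, -1.54, -9.1, -16.66, -24.22]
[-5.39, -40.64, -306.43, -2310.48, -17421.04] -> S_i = -5.39*7.54^i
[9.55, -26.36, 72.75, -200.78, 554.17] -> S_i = 9.55*(-2.76)^i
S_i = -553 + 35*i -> [-553, -518, -483, -448, -413]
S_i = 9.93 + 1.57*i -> [9.93, 11.5, 13.07, 14.64, 16.21]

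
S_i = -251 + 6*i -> [-251, -245, -239, -233, -227]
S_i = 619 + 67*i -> [619, 686, 753, 820, 887]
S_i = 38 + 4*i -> [38, 42, 46, 50, 54]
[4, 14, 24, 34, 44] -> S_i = 4 + 10*i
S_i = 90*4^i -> [90, 360, 1440, 5760, 23040]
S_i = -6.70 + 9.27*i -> [-6.7, 2.57, 11.84, 21.11, 30.38]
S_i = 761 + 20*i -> [761, 781, 801, 821, 841]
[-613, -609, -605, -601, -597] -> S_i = -613 + 4*i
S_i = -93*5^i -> [-93, -465, -2325, -11625, -58125]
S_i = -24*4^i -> [-24, -96, -384, -1536, -6144]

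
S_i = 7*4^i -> [7, 28, 112, 448, 1792]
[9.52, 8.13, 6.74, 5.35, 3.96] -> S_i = 9.52 + -1.39*i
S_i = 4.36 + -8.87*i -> [4.36, -4.51, -13.38, -22.25, -31.12]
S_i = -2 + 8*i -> [-2, 6, 14, 22, 30]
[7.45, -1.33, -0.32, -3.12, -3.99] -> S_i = Random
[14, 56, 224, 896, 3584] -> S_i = 14*4^i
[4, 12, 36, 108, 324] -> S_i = 4*3^i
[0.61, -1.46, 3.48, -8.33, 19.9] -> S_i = 0.61*(-2.39)^i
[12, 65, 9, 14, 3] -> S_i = Random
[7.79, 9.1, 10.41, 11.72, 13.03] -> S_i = 7.79 + 1.31*i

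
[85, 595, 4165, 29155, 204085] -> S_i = 85*7^i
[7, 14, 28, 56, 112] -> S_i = 7*2^i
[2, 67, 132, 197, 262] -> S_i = 2 + 65*i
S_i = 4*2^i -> [4, 8, 16, 32, 64]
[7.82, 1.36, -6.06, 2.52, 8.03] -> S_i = Random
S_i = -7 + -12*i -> [-7, -19, -31, -43, -55]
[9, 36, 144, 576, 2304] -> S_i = 9*4^i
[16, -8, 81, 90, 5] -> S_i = Random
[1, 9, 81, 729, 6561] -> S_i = 1*9^i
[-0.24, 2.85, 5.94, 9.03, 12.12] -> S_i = -0.24 + 3.09*i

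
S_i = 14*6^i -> [14, 84, 504, 3024, 18144]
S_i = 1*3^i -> [1, 3, 9, 27, 81]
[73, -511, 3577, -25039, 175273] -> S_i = 73*-7^i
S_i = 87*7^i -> [87, 609, 4263, 29841, 208887]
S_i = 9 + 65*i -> [9, 74, 139, 204, 269]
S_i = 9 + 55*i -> [9, 64, 119, 174, 229]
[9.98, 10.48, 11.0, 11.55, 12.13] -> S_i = 9.98*1.05^i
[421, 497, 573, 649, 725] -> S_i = 421 + 76*i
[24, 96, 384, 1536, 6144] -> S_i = 24*4^i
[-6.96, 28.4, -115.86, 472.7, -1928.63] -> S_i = -6.96*(-4.08)^i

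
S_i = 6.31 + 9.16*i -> [6.31, 15.47, 24.63, 33.79, 42.95]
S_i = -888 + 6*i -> [-888, -882, -876, -870, -864]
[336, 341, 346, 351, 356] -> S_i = 336 + 5*i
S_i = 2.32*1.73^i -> [2.32, 4.01, 6.94, 12.01, 20.78]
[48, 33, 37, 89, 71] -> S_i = Random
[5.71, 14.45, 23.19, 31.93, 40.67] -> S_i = 5.71 + 8.74*i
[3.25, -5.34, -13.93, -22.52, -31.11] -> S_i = 3.25 + -8.59*i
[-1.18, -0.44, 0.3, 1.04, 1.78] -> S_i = -1.18 + 0.74*i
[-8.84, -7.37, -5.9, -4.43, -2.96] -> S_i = -8.84 + 1.47*i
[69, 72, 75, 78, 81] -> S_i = 69 + 3*i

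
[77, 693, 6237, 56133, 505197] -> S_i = 77*9^i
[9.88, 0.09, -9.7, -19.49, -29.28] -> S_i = 9.88 + -9.79*i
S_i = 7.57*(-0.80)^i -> [7.57, -6.06, 4.84, -3.88, 3.1]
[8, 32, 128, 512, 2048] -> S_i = 8*4^i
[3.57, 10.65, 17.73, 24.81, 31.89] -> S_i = 3.57 + 7.08*i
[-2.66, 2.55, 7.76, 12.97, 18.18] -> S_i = -2.66 + 5.21*i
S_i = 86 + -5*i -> [86, 81, 76, 71, 66]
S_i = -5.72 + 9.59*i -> [-5.72, 3.87, 13.46, 23.05, 32.64]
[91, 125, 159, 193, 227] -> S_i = 91 + 34*i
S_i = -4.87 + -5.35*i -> [-4.87, -10.22, -15.57, -20.92, -26.27]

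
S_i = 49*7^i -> [49, 343, 2401, 16807, 117649]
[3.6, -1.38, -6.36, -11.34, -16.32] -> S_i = 3.60 + -4.98*i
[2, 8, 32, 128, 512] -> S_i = 2*4^i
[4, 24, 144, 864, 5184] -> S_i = 4*6^i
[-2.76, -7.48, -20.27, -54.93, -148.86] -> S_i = -2.76*2.71^i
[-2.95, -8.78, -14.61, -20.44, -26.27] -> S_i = -2.95 + -5.83*i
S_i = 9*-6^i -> [9, -54, 324, -1944, 11664]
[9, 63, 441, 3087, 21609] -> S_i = 9*7^i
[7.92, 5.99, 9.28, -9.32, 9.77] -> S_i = Random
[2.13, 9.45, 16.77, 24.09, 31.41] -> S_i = 2.13 + 7.32*i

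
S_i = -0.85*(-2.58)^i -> [-0.85, 2.19, -5.66, 14.6, -37.66]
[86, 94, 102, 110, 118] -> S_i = 86 + 8*i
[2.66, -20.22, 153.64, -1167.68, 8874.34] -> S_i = 2.66*(-7.60)^i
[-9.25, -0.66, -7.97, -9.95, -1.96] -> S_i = Random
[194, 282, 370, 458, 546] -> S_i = 194 + 88*i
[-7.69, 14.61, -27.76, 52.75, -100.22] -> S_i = -7.69*(-1.90)^i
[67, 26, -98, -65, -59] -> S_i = Random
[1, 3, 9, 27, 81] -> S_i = 1*3^i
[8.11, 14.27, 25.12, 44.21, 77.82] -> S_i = 8.11*1.76^i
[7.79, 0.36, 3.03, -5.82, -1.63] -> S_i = Random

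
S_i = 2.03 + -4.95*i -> [2.03, -2.92, -7.87, -12.82, -17.77]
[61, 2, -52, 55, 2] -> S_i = Random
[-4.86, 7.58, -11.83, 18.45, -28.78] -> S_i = -4.86*(-1.56)^i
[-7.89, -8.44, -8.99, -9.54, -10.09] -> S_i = -7.89 + -0.55*i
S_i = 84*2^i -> [84, 168, 336, 672, 1344]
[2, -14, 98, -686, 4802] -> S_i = 2*-7^i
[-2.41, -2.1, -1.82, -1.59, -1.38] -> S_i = -2.41*0.87^i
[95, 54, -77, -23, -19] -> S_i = Random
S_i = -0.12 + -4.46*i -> [-0.12, -4.58, -9.04, -13.5, -17.96]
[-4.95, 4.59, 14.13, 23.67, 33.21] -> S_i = -4.95 + 9.54*i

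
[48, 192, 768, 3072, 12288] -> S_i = 48*4^i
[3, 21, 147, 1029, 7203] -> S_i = 3*7^i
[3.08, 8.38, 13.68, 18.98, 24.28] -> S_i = 3.08 + 5.30*i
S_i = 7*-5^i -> [7, -35, 175, -875, 4375]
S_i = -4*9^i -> [-4, -36, -324, -2916, -26244]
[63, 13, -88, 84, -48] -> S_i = Random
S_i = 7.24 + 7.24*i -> [7.24, 14.48, 21.72, 28.96, 36.2]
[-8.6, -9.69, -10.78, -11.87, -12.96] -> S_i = -8.60 + -1.09*i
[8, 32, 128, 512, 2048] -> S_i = 8*4^i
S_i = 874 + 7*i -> [874, 881, 888, 895, 902]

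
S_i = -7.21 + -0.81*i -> [-7.21, -8.02, -8.83, -9.64, -10.45]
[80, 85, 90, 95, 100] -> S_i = 80 + 5*i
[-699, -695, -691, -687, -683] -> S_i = -699 + 4*i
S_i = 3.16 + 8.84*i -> [3.16, 12.0, 20.84, 29.68, 38.52]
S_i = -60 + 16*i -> [-60, -44, -28, -12, 4]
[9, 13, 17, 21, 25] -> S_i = 9 + 4*i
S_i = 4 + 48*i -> [4, 52, 100, 148, 196]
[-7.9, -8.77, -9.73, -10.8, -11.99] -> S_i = -7.90*1.11^i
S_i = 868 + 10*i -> [868, 878, 888, 898, 908]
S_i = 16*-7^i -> [16, -112, 784, -5488, 38416]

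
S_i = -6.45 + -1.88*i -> [-6.45, -8.33, -10.21, -12.09, -13.97]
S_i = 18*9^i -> [18, 162, 1458, 13122, 118098]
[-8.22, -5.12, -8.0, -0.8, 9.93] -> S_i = Random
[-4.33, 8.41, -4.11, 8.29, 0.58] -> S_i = Random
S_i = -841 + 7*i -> [-841, -834, -827, -820, -813]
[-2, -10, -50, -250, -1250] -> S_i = -2*5^i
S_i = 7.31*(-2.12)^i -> [7.31, -15.5, 32.85, -69.65, 147.66]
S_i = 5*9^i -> [5, 45, 405, 3645, 32805]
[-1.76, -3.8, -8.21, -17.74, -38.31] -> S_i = -1.76*2.16^i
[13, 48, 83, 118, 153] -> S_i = 13 + 35*i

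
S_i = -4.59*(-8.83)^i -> [-4.59, 40.53, -357.88, 3160.06, -27903.3]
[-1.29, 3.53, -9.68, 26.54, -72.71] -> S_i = -1.29*(-2.74)^i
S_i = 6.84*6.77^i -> [6.84, 46.31, 313.5, 2122.37, 14368.48]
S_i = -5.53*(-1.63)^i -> [-5.53, 9.01, -14.69, 23.95, -39.04]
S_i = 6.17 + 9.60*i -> [6.17, 15.77, 25.37, 34.97, 44.57]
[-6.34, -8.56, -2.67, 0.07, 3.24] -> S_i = Random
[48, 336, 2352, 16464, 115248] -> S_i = 48*7^i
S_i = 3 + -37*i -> [3, -34, -71, -108, -145]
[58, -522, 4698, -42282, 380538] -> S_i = 58*-9^i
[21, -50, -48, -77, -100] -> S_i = Random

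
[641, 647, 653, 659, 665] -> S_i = 641 + 6*i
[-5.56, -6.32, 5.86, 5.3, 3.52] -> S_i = Random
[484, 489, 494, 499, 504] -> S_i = 484 + 5*i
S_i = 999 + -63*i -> [999, 936, 873, 810, 747]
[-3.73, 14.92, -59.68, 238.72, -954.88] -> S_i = -3.73*(-4.00)^i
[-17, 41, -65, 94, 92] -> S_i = Random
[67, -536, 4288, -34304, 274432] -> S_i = 67*-8^i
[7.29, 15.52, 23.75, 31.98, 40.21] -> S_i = 7.29 + 8.23*i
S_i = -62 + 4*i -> [-62, -58, -54, -50, -46]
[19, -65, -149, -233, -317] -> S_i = 19 + -84*i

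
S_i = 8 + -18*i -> [8, -10, -28, -46, -64]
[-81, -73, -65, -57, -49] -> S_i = -81 + 8*i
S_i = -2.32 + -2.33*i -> [-2.32, -4.65, -6.98, -9.31, -11.64]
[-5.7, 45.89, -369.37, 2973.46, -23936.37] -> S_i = -5.70*(-8.05)^i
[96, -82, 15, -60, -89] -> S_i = Random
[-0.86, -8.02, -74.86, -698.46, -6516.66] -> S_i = -0.86*9.33^i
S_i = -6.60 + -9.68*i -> [-6.6, -16.28, -25.96, -35.64, -45.32]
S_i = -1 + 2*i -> [-1, 1, 3, 5, 7]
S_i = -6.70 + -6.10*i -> [-6.7, -12.8, -18.9, -25.0, -31.1]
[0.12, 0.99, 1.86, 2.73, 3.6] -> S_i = 0.12 + 0.87*i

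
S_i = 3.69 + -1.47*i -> [3.69, 2.22, 0.75, -0.72, -2.19]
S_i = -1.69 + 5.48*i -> [-1.69, 3.79, 9.27, 14.75, 20.23]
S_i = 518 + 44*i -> [518, 562, 606, 650, 694]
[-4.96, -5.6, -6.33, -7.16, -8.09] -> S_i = -4.96*1.13^i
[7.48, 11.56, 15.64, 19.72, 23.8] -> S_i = 7.48 + 4.08*i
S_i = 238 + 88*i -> [238, 326, 414, 502, 590]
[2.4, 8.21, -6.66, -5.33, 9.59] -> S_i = Random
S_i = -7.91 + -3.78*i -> [-7.91, -11.69, -15.47, -19.25, -23.03]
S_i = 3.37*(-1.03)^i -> [3.37, -3.47, 3.58, -3.68, 3.79]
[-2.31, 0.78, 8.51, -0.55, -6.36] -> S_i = Random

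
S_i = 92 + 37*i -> [92, 129, 166, 203, 240]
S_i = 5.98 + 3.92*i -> [5.98, 9.9, 13.82, 17.74, 21.66]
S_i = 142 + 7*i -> [142, 149, 156, 163, 170]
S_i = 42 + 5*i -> [42, 47, 52, 57, 62]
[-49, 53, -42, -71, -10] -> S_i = Random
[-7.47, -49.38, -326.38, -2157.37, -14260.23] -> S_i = -7.47*6.61^i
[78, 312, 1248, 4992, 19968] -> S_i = 78*4^i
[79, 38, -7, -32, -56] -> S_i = Random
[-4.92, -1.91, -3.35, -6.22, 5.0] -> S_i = Random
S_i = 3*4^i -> [3, 12, 48, 192, 768]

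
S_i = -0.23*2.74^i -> [-0.23, -0.63, -1.73, -4.73, -12.96]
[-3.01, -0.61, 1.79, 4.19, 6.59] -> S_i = -3.01 + 2.40*i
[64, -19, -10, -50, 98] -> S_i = Random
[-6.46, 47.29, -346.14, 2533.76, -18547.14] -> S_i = -6.46*(-7.32)^i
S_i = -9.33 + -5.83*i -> [-9.33, -15.16, -20.99, -26.82, -32.65]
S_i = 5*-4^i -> [5, -20, 80, -320, 1280]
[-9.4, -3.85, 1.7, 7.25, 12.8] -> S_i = -9.40 + 5.55*i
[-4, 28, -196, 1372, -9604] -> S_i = -4*-7^i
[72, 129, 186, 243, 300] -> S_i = 72 + 57*i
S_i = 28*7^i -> [28, 196, 1372, 9604, 67228]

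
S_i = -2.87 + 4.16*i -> [-2.87, 1.29, 5.45, 9.61, 13.77]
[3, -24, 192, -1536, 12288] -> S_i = 3*-8^i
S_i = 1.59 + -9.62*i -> [1.59, -8.03, -17.65, -27.27, -36.89]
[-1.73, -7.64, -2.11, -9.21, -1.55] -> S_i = Random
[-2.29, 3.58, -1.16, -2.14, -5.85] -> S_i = Random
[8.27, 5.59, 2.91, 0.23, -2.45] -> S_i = 8.27 + -2.68*i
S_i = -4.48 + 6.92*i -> [-4.48, 2.44, 9.36, 16.28, 23.2]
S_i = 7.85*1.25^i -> [7.85, 9.81, 12.27, 15.33, 19.17]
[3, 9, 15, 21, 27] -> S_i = 3 + 6*i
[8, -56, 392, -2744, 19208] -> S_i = 8*-7^i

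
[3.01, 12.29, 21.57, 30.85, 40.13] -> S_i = 3.01 + 9.28*i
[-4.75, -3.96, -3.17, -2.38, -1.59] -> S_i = -4.75 + 0.79*i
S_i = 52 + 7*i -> [52, 59, 66, 73, 80]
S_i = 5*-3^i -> [5, -15, 45, -135, 405]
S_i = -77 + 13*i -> [-77, -64, -51, -38, -25]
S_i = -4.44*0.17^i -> [-4.44, -0.75, -0.13, -0.02, -0.0]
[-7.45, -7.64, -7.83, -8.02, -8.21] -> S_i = -7.45 + -0.19*i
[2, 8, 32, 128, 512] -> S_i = 2*4^i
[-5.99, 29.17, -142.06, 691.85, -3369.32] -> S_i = -5.99*(-4.87)^i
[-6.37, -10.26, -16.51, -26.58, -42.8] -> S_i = -6.37*1.61^i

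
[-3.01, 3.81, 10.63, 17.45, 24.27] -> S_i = -3.01 + 6.82*i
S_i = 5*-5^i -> [5, -25, 125, -625, 3125]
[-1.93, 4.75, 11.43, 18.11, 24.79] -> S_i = -1.93 + 6.68*i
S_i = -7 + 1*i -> [-7, -6, -5, -4, -3]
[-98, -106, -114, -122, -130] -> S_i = -98 + -8*i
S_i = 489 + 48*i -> [489, 537, 585, 633, 681]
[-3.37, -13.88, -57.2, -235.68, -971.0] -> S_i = -3.37*4.12^i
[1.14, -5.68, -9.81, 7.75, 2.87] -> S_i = Random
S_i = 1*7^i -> [1, 7, 49, 343, 2401]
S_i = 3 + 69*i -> [3, 72, 141, 210, 279]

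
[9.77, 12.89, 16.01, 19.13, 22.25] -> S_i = 9.77 + 3.12*i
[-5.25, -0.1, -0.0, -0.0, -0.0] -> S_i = -5.25*0.02^i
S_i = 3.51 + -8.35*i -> [3.51, -4.84, -13.19, -21.54, -29.89]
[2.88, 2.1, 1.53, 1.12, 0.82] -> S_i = 2.88*0.73^i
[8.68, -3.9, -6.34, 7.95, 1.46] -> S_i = Random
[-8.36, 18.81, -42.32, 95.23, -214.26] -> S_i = -8.36*(-2.25)^i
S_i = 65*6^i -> [65, 390, 2340, 14040, 84240]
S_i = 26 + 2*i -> [26, 28, 30, 32, 34]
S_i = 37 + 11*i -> [37, 48, 59, 70, 81]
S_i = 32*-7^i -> [32, -224, 1568, -10976, 76832]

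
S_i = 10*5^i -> [10, 50, 250, 1250, 6250]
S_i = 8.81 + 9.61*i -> [8.81, 18.42, 28.03, 37.64, 47.25]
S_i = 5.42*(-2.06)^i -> [5.42, -11.17, 23.0, -47.38, 97.6]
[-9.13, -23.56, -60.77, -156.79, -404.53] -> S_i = -9.13*2.58^i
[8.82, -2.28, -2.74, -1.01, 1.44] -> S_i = Random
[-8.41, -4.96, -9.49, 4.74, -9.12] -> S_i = Random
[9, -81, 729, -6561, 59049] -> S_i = 9*-9^i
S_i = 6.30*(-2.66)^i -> [6.3, -16.76, 44.58, -118.57, 315.4]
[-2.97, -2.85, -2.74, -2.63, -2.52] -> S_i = -2.97*0.96^i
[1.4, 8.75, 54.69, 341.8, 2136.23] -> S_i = 1.40*6.25^i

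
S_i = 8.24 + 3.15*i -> [8.24, 11.39, 14.54, 17.69, 20.84]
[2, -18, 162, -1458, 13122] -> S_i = 2*-9^i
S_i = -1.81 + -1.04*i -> [-1.81, -2.85, -3.89, -4.93, -5.97]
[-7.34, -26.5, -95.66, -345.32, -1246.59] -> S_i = -7.34*3.61^i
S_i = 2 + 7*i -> [2, 9, 16, 23, 30]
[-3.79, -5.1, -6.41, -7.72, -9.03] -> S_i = -3.79 + -1.31*i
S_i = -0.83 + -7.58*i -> [-0.83, -8.41, -15.99, -23.57, -31.15]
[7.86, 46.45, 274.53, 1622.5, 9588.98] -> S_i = 7.86*5.91^i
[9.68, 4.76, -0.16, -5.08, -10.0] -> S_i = 9.68 + -4.92*i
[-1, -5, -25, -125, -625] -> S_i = -1*5^i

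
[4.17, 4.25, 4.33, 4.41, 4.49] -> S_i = 4.17 + 0.08*i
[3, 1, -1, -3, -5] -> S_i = 3 + -2*i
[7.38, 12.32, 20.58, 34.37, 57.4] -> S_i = 7.38*1.67^i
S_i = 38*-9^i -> [38, -342, 3078, -27702, 249318]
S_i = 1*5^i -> [1, 5, 25, 125, 625]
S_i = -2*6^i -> [-2, -12, -72, -432, -2592]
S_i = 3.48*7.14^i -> [3.48, 24.85, 177.41, 1266.7, 9044.24]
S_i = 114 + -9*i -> [114, 105, 96, 87, 78]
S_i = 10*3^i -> [10, 30, 90, 270, 810]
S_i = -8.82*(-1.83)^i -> [-8.82, 16.14, -29.54, 54.05, -98.92]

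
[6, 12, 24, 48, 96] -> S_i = 6*2^i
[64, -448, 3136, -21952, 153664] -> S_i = 64*-7^i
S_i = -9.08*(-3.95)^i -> [-9.08, 35.87, -141.67, 559.6, -2210.42]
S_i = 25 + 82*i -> [25, 107, 189, 271, 353]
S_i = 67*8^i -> [67, 536, 4288, 34304, 274432]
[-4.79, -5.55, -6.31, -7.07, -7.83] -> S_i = -4.79 + -0.76*i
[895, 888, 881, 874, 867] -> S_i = 895 + -7*i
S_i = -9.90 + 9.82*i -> [-9.9, -0.08, 9.74, 19.56, 29.38]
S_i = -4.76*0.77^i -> [-4.76, -3.67, -2.82, -2.17, -1.67]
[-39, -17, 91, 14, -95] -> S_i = Random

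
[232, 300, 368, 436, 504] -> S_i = 232 + 68*i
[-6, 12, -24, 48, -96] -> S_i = -6*-2^i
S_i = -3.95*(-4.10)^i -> [-3.95, 16.2, -66.4, 272.24, -1116.18]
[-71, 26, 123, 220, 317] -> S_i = -71 + 97*i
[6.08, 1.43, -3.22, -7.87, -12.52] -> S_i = 6.08 + -4.65*i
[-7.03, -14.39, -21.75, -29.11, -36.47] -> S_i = -7.03 + -7.36*i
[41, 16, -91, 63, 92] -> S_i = Random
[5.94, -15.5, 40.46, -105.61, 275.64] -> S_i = 5.94*(-2.61)^i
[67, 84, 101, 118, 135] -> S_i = 67 + 17*i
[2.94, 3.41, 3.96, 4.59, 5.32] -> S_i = 2.94*1.16^i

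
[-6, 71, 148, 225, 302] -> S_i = -6 + 77*i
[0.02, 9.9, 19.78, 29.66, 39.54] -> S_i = 0.02 + 9.88*i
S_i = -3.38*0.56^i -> [-3.38, -1.89, -1.06, -0.59, -0.33]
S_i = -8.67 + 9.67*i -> [-8.67, 1.0, 10.67, 20.34, 30.01]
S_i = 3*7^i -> [3, 21, 147, 1029, 7203]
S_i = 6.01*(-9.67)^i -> [6.01, -58.12, 561.99, -5434.43, 52550.93]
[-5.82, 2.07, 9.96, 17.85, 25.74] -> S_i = -5.82 + 7.89*i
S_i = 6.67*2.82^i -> [6.67, 18.81, 53.04, 149.58, 421.82]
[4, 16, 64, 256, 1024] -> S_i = 4*4^i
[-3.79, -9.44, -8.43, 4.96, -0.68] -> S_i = Random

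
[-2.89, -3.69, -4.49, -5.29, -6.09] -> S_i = -2.89 + -0.80*i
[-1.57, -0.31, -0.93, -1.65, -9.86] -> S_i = Random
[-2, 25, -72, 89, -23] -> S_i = Random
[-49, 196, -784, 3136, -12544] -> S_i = -49*-4^i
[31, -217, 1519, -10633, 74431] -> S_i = 31*-7^i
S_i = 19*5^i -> [19, 95, 475, 2375, 11875]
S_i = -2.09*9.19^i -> [-2.09, -19.21, -176.51, -1622.16, -14907.62]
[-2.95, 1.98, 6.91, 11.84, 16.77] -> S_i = -2.95 + 4.93*i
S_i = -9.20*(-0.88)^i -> [-9.2, 8.1, -7.12, 6.27, -5.52]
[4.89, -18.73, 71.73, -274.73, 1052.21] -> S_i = 4.89*(-3.83)^i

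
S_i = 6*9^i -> [6, 54, 486, 4374, 39366]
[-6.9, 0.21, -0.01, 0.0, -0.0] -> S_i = -6.90*(-0.03)^i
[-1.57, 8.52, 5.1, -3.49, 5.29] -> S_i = Random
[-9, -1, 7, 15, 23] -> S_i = -9 + 8*i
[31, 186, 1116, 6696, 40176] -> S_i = 31*6^i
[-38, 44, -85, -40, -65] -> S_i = Random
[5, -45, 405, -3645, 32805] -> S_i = 5*-9^i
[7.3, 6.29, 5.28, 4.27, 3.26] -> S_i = 7.30 + -1.01*i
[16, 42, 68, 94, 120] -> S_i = 16 + 26*i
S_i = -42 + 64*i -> [-42, 22, 86, 150, 214]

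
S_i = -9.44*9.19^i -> [-9.44, -86.75, -797.27, -7326.87, -67333.94]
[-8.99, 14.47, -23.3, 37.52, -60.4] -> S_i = -8.99*(-1.61)^i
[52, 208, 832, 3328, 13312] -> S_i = 52*4^i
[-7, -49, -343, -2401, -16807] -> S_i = -7*7^i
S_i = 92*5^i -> [92, 460, 2300, 11500, 57500]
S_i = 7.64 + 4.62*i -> [7.64, 12.26, 16.88, 21.5, 26.12]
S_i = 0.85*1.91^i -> [0.85, 1.62, 3.1, 5.92, 11.31]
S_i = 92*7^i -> [92, 644, 4508, 31556, 220892]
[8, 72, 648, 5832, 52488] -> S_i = 8*9^i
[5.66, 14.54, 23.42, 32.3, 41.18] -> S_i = 5.66 + 8.88*i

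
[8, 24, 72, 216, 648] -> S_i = 8*3^i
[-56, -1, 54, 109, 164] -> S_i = -56 + 55*i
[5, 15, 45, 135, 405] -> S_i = 5*3^i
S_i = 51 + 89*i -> [51, 140, 229, 318, 407]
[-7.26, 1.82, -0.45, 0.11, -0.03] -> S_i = -7.26*(-0.25)^i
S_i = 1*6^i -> [1, 6, 36, 216, 1296]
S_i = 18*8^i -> [18, 144, 1152, 9216, 73728]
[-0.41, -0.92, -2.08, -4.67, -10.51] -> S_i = -0.41*2.25^i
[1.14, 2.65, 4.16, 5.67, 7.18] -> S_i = 1.14 + 1.51*i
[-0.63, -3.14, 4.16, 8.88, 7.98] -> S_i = Random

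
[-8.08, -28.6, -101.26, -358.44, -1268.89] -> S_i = -8.08*3.54^i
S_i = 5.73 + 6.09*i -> [5.73, 11.82, 17.91, 24.0, 30.09]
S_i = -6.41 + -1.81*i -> [-6.41, -8.22, -10.03, -11.84, -13.65]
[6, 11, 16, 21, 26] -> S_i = 6 + 5*i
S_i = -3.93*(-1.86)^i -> [-3.93, 7.31, -13.6, 25.29, -47.04]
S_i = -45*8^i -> [-45, -360, -2880, -23040, -184320]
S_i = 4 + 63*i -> [4, 67, 130, 193, 256]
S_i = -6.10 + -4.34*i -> [-6.1, -10.44, -14.78, -19.12, -23.46]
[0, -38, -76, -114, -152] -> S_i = 0 + -38*i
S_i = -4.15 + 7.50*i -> [-4.15, 3.35, 10.85, 18.35, 25.85]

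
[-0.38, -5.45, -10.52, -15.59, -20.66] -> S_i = -0.38 + -5.07*i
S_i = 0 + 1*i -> [0, 1, 2, 3, 4]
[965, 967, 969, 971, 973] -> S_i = 965 + 2*i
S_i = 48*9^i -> [48, 432, 3888, 34992, 314928]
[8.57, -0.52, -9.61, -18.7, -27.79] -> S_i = 8.57 + -9.09*i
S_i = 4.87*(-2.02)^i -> [4.87, -9.84, 19.87, -40.14, 81.08]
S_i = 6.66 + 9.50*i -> [6.66, 16.16, 25.66, 35.16, 44.66]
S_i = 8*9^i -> [8, 72, 648, 5832, 52488]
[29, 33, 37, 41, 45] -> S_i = 29 + 4*i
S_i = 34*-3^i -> [34, -102, 306, -918, 2754]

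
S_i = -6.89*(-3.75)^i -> [-6.89, 25.84, -96.89, 363.34, -1362.52]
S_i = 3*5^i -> [3, 15, 75, 375, 1875]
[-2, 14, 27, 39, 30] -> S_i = Random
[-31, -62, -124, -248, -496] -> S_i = -31*2^i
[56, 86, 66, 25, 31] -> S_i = Random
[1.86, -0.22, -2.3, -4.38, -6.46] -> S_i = 1.86 + -2.08*i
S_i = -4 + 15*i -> [-4, 11, 26, 41, 56]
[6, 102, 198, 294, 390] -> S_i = 6 + 96*i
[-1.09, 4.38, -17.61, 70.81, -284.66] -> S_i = -1.09*(-4.02)^i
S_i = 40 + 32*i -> [40, 72, 104, 136, 168]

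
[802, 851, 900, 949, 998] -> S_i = 802 + 49*i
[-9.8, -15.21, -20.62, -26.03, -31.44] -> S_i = -9.80 + -5.41*i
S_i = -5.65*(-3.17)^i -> [-5.65, 17.91, -56.78, 179.98, -570.54]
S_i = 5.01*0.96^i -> [5.01, 4.81, 4.62, 4.43, 4.26]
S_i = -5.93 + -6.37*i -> [-5.93, -12.3, -18.67, -25.04, -31.41]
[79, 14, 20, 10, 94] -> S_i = Random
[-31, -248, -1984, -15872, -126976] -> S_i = -31*8^i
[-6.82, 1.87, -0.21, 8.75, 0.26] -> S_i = Random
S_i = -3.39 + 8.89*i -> [-3.39, 5.5, 14.39, 23.28, 32.17]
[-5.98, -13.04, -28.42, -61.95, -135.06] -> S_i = -5.98*2.18^i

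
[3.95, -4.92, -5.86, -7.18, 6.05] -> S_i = Random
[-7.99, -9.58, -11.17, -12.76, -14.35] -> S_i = -7.99 + -1.59*i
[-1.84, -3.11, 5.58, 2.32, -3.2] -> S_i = Random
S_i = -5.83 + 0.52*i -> [-5.83, -5.31, -4.79, -4.27, -3.75]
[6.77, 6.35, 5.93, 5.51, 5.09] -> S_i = 6.77 + -0.42*i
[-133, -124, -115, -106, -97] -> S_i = -133 + 9*i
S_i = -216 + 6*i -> [-216, -210, -204, -198, -192]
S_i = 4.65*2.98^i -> [4.65, 13.86, 41.29, 123.06, 366.71]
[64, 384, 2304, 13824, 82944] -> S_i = 64*6^i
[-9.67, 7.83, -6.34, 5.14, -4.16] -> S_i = -9.67*(-0.81)^i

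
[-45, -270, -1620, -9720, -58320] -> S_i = -45*6^i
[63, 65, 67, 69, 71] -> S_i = 63 + 2*i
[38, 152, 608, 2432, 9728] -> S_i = 38*4^i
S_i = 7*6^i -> [7, 42, 252, 1512, 9072]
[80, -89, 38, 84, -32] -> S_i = Random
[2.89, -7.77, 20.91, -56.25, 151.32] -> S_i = 2.89*(-2.69)^i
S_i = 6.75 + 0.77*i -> [6.75, 7.52, 8.29, 9.06, 9.83]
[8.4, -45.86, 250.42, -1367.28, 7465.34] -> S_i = 8.40*(-5.46)^i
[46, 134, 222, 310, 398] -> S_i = 46 + 88*i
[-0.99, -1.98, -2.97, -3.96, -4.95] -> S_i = -0.99 + -0.99*i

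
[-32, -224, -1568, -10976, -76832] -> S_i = -32*7^i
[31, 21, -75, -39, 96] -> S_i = Random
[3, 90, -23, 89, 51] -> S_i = Random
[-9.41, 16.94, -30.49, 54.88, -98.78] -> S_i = -9.41*(-1.80)^i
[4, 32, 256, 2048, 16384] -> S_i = 4*8^i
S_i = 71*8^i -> [71, 568, 4544, 36352, 290816]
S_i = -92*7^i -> [-92, -644, -4508, -31556, -220892]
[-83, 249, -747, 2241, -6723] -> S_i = -83*-3^i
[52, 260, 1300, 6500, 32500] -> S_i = 52*5^i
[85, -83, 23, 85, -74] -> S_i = Random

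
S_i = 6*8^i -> [6, 48, 384, 3072, 24576]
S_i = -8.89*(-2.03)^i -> [-8.89, 18.05, -36.63, 74.37, -150.97]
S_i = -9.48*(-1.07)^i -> [-9.48, 10.14, -10.85, 11.61, -12.43]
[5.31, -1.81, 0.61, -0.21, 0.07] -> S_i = 5.31*(-0.34)^i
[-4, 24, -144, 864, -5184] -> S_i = -4*-6^i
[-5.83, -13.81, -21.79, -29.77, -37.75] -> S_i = -5.83 + -7.98*i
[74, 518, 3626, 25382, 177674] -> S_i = 74*7^i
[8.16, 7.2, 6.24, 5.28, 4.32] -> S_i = 8.16 + -0.96*i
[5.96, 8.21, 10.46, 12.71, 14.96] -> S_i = 5.96 + 2.25*i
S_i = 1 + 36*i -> [1, 37, 73, 109, 145]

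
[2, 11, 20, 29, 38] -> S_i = 2 + 9*i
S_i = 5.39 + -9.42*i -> [5.39, -4.03, -13.45, -22.87, -32.29]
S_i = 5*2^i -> [5, 10, 20, 40, 80]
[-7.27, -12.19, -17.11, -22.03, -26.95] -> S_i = -7.27 + -4.92*i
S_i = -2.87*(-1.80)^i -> [-2.87, 5.17, -9.3, 16.74, -30.13]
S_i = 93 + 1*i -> [93, 94, 95, 96, 97]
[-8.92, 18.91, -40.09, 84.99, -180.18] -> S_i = -8.92*(-2.12)^i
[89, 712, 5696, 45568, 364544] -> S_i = 89*8^i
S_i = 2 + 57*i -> [2, 59, 116, 173, 230]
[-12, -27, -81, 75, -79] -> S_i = Random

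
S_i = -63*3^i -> [-63, -189, -567, -1701, -5103]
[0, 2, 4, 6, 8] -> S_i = 0 + 2*i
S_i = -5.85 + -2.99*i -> [-5.85, -8.84, -11.83, -14.82, -17.81]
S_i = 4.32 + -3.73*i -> [4.32, 0.59, -3.14, -6.87, -10.6]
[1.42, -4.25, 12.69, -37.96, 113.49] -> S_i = 1.42*(-2.99)^i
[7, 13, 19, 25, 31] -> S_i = 7 + 6*i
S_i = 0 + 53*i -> [0, 53, 106, 159, 212]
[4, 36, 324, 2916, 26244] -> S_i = 4*9^i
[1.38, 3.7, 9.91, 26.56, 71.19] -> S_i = 1.38*2.68^i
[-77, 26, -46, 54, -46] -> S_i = Random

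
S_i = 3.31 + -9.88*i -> [3.31, -6.57, -16.45, -26.33, -36.21]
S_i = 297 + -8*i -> [297, 289, 281, 273, 265]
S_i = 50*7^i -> [50, 350, 2450, 17150, 120050]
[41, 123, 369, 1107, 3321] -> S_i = 41*3^i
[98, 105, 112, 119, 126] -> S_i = 98 + 7*i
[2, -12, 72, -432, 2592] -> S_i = 2*-6^i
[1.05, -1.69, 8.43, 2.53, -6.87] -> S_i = Random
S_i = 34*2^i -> [34, 68, 136, 272, 544]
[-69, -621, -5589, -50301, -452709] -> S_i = -69*9^i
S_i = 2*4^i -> [2, 8, 32, 128, 512]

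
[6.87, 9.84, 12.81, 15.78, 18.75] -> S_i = 6.87 + 2.97*i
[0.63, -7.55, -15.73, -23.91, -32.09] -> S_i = 0.63 + -8.18*i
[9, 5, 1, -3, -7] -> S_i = 9 + -4*i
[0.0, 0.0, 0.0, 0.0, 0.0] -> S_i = 0.00*2.64^i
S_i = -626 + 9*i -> [-626, -617, -608, -599, -590]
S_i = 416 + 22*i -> [416, 438, 460, 482, 504]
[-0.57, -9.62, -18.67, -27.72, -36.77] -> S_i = -0.57 + -9.05*i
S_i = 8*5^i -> [8, 40, 200, 1000, 5000]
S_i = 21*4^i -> [21, 84, 336, 1344, 5376]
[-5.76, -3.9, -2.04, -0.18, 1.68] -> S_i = -5.76 + 1.86*i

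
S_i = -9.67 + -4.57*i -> [-9.67, -14.24, -18.81, -23.38, -27.95]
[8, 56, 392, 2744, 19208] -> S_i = 8*7^i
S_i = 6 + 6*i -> [6, 12, 18, 24, 30]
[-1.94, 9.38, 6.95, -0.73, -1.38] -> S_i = Random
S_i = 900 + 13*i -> [900, 913, 926, 939, 952]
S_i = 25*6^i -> [25, 150, 900, 5400, 32400]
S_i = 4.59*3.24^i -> [4.59, 14.87, 48.18, 156.12, 505.82]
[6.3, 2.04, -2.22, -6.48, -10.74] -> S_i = 6.30 + -4.26*i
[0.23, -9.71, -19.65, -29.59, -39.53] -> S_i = 0.23 + -9.94*i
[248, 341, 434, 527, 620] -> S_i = 248 + 93*i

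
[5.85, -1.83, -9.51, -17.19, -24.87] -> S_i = 5.85 + -7.68*i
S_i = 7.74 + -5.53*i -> [7.74, 2.21, -3.32, -8.85, -14.38]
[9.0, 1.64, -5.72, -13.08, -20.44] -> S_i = 9.00 + -7.36*i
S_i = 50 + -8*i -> [50, 42, 34, 26, 18]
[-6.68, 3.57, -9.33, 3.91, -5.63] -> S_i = Random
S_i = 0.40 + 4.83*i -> [0.4, 5.23, 10.06, 14.89, 19.72]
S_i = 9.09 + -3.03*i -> [9.09, 6.06, 3.03, 0.0, -3.03]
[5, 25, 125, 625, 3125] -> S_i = 5*5^i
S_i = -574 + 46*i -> [-574, -528, -482, -436, -390]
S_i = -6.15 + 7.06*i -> [-6.15, 0.91, 7.97, 15.03, 22.09]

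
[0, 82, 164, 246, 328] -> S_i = 0 + 82*i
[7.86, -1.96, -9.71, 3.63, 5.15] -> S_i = Random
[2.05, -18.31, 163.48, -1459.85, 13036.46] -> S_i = 2.05*(-8.93)^i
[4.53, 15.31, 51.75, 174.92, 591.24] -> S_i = 4.53*3.38^i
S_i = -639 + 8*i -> [-639, -631, -623, -615, -607]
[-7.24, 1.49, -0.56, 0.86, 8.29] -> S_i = Random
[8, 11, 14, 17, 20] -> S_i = 8 + 3*i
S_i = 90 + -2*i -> [90, 88, 86, 84, 82]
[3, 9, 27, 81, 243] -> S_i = 3*3^i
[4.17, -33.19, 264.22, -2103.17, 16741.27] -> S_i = 4.17*(-7.96)^i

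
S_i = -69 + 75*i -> [-69, 6, 81, 156, 231]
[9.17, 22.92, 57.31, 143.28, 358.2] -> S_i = 9.17*2.50^i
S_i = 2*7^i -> [2, 14, 98, 686, 4802]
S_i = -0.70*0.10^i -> [-0.7, -0.07, -0.01, -0.0, -0.0]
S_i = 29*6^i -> [29, 174, 1044, 6264, 37584]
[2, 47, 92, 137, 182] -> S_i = 2 + 45*i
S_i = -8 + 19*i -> [-8, 11, 30, 49, 68]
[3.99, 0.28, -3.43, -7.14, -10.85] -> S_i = 3.99 + -3.71*i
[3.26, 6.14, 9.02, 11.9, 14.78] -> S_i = 3.26 + 2.88*i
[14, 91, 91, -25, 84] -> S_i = Random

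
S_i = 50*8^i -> [50, 400, 3200, 25600, 204800]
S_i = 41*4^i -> [41, 164, 656, 2624, 10496]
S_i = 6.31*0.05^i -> [6.31, 0.32, 0.02, 0.0, 0.0]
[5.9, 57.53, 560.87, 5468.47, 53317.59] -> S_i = 5.90*9.75^i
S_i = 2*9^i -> [2, 18, 162, 1458, 13122]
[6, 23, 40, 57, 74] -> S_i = 6 + 17*i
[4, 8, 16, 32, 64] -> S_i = 4*2^i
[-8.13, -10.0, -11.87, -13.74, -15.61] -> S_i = -8.13 + -1.87*i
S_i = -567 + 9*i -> [-567, -558, -549, -540, -531]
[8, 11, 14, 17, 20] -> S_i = 8 + 3*i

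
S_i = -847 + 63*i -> [-847, -784, -721, -658, -595]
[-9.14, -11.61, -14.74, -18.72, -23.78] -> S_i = -9.14*1.27^i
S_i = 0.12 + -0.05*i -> [0.12, 0.07, 0.02, -0.03, -0.08]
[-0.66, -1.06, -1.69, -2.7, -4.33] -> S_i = -0.66*1.60^i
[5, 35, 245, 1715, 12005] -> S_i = 5*7^i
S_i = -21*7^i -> [-21, -147, -1029, -7203, -50421]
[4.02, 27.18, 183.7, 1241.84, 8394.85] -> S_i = 4.02*6.76^i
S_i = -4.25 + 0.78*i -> [-4.25, -3.47, -2.69, -1.91, -1.13]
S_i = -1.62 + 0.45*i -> [-1.62, -1.17, -0.72, -0.27, 0.18]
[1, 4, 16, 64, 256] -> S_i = 1*4^i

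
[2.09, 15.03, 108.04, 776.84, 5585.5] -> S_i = 2.09*7.19^i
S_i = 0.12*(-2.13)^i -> [0.12, -0.26, 0.54, -1.16, 2.47]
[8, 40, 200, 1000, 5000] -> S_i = 8*5^i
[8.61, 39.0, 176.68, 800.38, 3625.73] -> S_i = 8.61*4.53^i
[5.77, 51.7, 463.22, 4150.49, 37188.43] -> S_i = 5.77*8.96^i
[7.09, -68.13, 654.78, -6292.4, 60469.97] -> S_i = 7.09*(-9.61)^i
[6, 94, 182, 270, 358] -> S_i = 6 + 88*i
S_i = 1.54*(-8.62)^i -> [1.54, -13.27, 114.43, -986.38, 8502.56]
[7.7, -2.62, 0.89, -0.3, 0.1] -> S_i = 7.70*(-0.34)^i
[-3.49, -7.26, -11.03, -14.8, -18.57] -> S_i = -3.49 + -3.77*i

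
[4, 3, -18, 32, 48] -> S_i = Random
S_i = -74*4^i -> [-74, -296, -1184, -4736, -18944]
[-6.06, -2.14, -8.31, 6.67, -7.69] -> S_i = Random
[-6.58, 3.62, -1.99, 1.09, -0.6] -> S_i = -6.58*(-0.55)^i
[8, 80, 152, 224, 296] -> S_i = 8 + 72*i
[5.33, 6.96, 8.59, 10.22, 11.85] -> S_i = 5.33 + 1.63*i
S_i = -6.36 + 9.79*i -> [-6.36, 3.43, 13.22, 23.01, 32.8]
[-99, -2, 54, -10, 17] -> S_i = Random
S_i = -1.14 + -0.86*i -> [-1.14, -2.0, -2.86, -3.72, -4.58]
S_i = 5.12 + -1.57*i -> [5.12, 3.55, 1.98, 0.41, -1.16]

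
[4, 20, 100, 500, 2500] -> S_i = 4*5^i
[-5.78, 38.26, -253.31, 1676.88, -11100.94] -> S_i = -5.78*(-6.62)^i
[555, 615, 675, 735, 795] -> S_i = 555 + 60*i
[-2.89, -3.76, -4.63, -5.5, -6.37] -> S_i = -2.89 + -0.87*i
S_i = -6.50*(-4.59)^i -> [-6.5, 29.84, -136.94, 628.57, -2885.12]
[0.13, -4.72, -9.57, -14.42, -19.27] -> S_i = 0.13 + -4.85*i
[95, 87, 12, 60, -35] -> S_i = Random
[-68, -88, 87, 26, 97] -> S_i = Random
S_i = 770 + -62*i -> [770, 708, 646, 584, 522]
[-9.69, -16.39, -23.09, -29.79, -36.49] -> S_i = -9.69 + -6.70*i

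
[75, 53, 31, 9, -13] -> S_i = 75 + -22*i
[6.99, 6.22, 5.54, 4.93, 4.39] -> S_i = 6.99*0.89^i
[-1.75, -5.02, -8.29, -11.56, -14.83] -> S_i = -1.75 + -3.27*i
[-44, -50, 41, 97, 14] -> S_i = Random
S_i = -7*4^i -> [-7, -28, -112, -448, -1792]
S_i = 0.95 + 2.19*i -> [0.95, 3.14, 5.33, 7.52, 9.71]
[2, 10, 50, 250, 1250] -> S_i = 2*5^i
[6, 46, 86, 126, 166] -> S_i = 6 + 40*i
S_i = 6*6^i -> [6, 36, 216, 1296, 7776]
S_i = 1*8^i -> [1, 8, 64, 512, 4096]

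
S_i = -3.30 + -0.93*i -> [-3.3, -4.23, -5.16, -6.09, -7.02]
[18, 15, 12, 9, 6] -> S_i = 18 + -3*i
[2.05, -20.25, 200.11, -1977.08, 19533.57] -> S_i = 2.05*(-9.88)^i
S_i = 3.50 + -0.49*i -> [3.5, 3.01, 2.52, 2.03, 1.54]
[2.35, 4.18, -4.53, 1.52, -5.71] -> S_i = Random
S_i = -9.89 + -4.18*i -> [-9.89, -14.07, -18.25, -22.43, -26.61]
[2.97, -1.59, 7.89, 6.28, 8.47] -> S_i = Random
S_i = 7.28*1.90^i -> [7.28, 13.83, 26.28, 49.93, 94.87]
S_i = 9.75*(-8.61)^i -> [9.75, -83.95, 722.79, -6223.2, 53581.79]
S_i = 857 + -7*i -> [857, 850, 843, 836, 829]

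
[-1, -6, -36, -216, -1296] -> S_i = -1*6^i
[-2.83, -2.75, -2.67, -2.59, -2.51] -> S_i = -2.83 + 0.08*i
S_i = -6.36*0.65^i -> [-6.36, -4.13, -2.69, -1.75, -1.14]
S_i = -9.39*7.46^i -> [-9.39, -70.05, -522.57, -3898.36, -29081.77]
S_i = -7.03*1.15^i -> [-7.03, -8.08, -9.3, -10.69, -12.3]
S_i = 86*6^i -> [86, 516, 3096, 18576, 111456]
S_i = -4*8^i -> [-4, -32, -256, -2048, -16384]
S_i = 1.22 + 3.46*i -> [1.22, 4.68, 8.14, 11.6, 15.06]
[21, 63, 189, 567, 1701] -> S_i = 21*3^i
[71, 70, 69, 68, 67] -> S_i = 71 + -1*i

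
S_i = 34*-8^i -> [34, -272, 2176, -17408, 139264]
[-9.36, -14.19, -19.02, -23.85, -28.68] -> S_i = -9.36 + -4.83*i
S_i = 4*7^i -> [4, 28, 196, 1372, 9604]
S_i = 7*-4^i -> [7, -28, 112, -448, 1792]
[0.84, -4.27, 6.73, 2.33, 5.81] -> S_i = Random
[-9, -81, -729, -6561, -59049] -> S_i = -9*9^i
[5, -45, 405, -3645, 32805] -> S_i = 5*-9^i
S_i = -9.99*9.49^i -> [-9.99, -94.81, -899.7, -8538.16, -81027.11]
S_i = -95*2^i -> [-95, -190, -380, -760, -1520]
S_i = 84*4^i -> [84, 336, 1344, 5376, 21504]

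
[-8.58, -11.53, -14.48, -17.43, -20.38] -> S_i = -8.58 + -2.95*i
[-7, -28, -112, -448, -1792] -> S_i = -7*4^i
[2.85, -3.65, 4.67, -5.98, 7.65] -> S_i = 2.85*(-1.28)^i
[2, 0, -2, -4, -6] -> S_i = 2 + -2*i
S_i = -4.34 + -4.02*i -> [-4.34, -8.36, -12.38, -16.4, -20.42]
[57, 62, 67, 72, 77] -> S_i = 57 + 5*i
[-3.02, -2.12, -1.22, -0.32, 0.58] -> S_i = -3.02 + 0.90*i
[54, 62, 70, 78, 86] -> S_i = 54 + 8*i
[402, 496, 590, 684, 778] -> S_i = 402 + 94*i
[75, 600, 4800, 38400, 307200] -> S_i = 75*8^i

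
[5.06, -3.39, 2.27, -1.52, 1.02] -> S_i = 5.06*(-0.67)^i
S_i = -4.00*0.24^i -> [-4.0, -0.96, -0.23, -0.06, -0.01]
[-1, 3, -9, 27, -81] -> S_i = -1*-3^i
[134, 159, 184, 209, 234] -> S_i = 134 + 25*i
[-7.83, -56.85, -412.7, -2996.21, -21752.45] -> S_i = -7.83*7.26^i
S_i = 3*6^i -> [3, 18, 108, 648, 3888]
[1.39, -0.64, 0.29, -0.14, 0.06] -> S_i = 1.39*(-0.46)^i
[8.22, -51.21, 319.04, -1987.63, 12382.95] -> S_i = 8.22*(-6.23)^i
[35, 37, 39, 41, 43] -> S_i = 35 + 2*i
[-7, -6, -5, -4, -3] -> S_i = -7 + 1*i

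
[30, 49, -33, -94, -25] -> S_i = Random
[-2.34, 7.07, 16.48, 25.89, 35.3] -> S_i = -2.34 + 9.41*i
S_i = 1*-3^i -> [1, -3, 9, -27, 81]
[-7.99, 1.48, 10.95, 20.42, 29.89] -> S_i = -7.99 + 9.47*i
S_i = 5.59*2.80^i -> [5.59, 15.65, 43.83, 122.71, 343.59]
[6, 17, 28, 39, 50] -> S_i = 6 + 11*i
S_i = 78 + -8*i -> [78, 70, 62, 54, 46]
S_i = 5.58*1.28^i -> [5.58, 7.14, 9.14, 11.7, 14.98]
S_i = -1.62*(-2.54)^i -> [-1.62, 4.11, -10.45, 26.55, -67.43]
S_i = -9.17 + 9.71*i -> [-9.17, 0.54, 10.25, 19.96, 29.67]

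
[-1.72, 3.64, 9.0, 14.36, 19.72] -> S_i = -1.72 + 5.36*i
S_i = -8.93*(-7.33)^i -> [-8.93, 65.46, -479.8, 3516.93, -25779.08]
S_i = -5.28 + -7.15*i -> [-5.28, -12.43, -19.58, -26.73, -33.88]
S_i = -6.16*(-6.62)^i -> [-6.16, 40.78, -269.96, 1787.12, -11830.76]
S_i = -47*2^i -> [-47, -94, -188, -376, -752]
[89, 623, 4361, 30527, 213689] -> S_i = 89*7^i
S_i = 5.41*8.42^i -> [5.41, 45.55, 383.55, 3229.49, 27192.28]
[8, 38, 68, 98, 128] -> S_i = 8 + 30*i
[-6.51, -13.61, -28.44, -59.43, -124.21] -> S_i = -6.51*2.09^i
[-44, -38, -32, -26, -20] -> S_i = -44 + 6*i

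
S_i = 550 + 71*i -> [550, 621, 692, 763, 834]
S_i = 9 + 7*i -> [9, 16, 23, 30, 37]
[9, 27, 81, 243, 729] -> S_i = 9*3^i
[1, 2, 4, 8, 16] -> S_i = 1*2^i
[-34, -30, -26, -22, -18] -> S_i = -34 + 4*i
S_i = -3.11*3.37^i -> [-3.11, -10.48, -35.32, -119.03, -401.13]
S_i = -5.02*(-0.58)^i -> [-5.02, 2.91, -1.69, 0.98, -0.57]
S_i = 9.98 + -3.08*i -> [9.98, 6.9, 3.82, 0.74, -2.34]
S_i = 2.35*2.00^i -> [2.35, 4.7, 9.4, 18.8, 37.6]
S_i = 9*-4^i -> [9, -36, 144, -576, 2304]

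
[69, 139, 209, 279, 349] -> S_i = 69 + 70*i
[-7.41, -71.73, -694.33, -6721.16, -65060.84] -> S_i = -7.41*9.68^i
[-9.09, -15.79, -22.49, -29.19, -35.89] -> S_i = -9.09 + -6.70*i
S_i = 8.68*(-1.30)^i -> [8.68, -11.28, 14.67, -19.07, 24.79]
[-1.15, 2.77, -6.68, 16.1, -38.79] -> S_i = -1.15*(-2.41)^i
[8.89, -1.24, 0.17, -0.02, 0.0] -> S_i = 8.89*(-0.14)^i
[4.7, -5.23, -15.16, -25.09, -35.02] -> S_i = 4.70 + -9.93*i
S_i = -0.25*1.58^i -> [-0.25, -0.4, -0.62, -0.99, -1.56]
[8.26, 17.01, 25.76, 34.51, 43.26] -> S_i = 8.26 + 8.75*i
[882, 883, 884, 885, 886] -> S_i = 882 + 1*i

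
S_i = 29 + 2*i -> [29, 31, 33, 35, 37]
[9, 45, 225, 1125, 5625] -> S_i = 9*5^i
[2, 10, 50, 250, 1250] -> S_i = 2*5^i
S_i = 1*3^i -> [1, 3, 9, 27, 81]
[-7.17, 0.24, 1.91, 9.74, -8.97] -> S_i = Random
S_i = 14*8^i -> [14, 112, 896, 7168, 57344]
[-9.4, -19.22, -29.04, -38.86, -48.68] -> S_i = -9.40 + -9.82*i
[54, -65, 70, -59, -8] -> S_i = Random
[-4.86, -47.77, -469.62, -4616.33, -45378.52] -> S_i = -4.86*9.83^i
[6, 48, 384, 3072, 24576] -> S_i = 6*8^i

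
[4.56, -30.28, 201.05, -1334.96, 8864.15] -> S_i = 4.56*(-6.64)^i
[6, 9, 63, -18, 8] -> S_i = Random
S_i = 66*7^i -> [66, 462, 3234, 22638, 158466]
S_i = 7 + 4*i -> [7, 11, 15, 19, 23]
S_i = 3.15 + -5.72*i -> [3.15, -2.57, -8.29, -14.01, -19.73]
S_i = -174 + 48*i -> [-174, -126, -78, -30, 18]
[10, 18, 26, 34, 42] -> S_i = 10 + 8*i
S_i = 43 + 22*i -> [43, 65, 87, 109, 131]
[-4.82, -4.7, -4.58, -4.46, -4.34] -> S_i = -4.82 + 0.12*i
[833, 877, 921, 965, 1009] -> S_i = 833 + 44*i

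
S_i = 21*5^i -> [21, 105, 525, 2625, 13125]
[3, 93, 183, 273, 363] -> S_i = 3 + 90*i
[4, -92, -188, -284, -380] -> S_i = 4 + -96*i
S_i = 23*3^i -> [23, 69, 207, 621, 1863]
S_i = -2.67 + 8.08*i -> [-2.67, 5.41, 13.49, 21.57, 29.65]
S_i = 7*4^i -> [7, 28, 112, 448, 1792]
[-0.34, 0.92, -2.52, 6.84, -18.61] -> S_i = -0.34*(-2.72)^i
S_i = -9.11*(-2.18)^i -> [-9.11, 19.86, -43.29, 94.38, -205.75]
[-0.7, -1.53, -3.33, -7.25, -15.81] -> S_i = -0.70*2.18^i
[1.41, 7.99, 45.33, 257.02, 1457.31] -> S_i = 1.41*5.67^i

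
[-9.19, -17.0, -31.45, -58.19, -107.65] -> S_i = -9.19*1.85^i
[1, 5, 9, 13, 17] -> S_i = 1 + 4*i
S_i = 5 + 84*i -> [5, 89, 173, 257, 341]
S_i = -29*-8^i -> [-29, 232, -1856, 14848, -118784]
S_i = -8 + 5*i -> [-8, -3, 2, 7, 12]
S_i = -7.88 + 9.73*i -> [-7.88, 1.85, 11.58, 21.31, 31.04]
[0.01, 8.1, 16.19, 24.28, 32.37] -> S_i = 0.01 + 8.09*i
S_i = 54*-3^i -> [54, -162, 486, -1458, 4374]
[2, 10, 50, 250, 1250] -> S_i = 2*5^i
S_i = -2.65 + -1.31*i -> [-2.65, -3.96, -5.27, -6.58, -7.89]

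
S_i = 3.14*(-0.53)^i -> [3.14, -1.66, 0.88, -0.47, 0.25]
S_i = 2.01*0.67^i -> [2.01, 1.35, 0.9, 0.6, 0.41]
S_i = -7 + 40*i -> [-7, 33, 73, 113, 153]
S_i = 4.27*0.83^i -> [4.27, 3.54, 2.94, 2.44, 2.03]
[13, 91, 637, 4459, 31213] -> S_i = 13*7^i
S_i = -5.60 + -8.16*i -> [-5.6, -13.76, -21.92, -30.08, -38.24]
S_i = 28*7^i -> [28, 196, 1372, 9604, 67228]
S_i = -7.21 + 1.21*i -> [-7.21, -6.0, -4.79, -3.58, -2.37]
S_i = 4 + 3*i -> [4, 7, 10, 13, 16]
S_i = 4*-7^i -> [4, -28, 196, -1372, 9604]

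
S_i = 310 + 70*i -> [310, 380, 450, 520, 590]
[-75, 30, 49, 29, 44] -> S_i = Random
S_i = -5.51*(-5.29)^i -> [-5.51, 29.15, -154.19, 815.68, -4314.94]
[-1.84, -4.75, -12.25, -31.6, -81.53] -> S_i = -1.84*2.58^i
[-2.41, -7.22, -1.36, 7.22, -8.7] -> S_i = Random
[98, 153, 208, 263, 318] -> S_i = 98 + 55*i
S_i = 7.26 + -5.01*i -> [7.26, 2.25, -2.76, -7.77, -12.78]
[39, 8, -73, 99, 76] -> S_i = Random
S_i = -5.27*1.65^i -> [-5.27, -8.7, -14.35, -23.67, -39.06]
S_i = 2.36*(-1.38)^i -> [2.36, -3.26, 4.49, -6.2, 8.56]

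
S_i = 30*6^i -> [30, 180, 1080, 6480, 38880]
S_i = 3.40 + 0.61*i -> [3.4, 4.01, 4.62, 5.23, 5.84]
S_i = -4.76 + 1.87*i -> [-4.76, -2.89, -1.02, 0.85, 2.72]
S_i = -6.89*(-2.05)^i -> [-6.89, 14.12, -28.96, 59.36, -121.68]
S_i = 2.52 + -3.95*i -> [2.52, -1.43, -5.38, -9.33, -13.28]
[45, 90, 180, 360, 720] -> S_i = 45*2^i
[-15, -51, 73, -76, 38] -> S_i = Random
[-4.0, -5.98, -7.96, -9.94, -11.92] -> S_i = -4.00 + -1.98*i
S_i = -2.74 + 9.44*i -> [-2.74, 6.7, 16.14, 25.58, 35.02]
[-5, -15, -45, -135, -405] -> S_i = -5*3^i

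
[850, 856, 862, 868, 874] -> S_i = 850 + 6*i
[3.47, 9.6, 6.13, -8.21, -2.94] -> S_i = Random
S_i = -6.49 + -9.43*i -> [-6.49, -15.92, -25.35, -34.78, -44.21]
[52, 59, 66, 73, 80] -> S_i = 52 + 7*i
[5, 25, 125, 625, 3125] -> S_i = 5*5^i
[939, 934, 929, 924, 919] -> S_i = 939 + -5*i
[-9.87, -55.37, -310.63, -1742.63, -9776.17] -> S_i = -9.87*5.61^i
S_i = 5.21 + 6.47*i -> [5.21, 11.68, 18.15, 24.62, 31.09]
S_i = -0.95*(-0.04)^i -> [-0.95, 0.04, -0.0, 0.0, -0.0]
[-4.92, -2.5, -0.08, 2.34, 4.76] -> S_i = -4.92 + 2.42*i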